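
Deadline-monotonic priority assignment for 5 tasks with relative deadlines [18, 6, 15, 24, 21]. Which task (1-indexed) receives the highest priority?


Sort tasks by relative deadline (ascending):
  Task 2: deadline = 6
  Task 3: deadline = 15
  Task 1: deadline = 18
  Task 5: deadline = 21
  Task 4: deadline = 24
Priority order (highest first): [2, 3, 1, 5, 4]
Highest priority task = 2

2


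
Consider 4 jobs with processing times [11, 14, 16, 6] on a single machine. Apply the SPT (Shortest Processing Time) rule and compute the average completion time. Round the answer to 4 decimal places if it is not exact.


Sort jobs by processing time (SPT order): [6, 11, 14, 16]
Compute completion times sequentially:
  Job 1: processing = 6, completes at 6
  Job 2: processing = 11, completes at 17
  Job 3: processing = 14, completes at 31
  Job 4: processing = 16, completes at 47
Sum of completion times = 101
Average completion time = 101/4 = 25.25

25.25


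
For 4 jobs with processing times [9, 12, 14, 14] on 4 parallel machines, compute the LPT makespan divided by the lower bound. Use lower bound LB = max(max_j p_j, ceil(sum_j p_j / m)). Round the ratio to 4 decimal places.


LPT order: [14, 14, 12, 9]
Machine loads after assignment: [14, 14, 12, 9]
LPT makespan = 14
Lower bound = max(max_job, ceil(total/4)) = max(14, 13) = 14
Ratio = 14 / 14 = 1.0

1.0


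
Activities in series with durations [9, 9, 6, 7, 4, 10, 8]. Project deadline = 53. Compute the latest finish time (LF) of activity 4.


LF(activity 4) = deadline - sum of successor durations
Successors: activities 5 through 7 with durations [4, 10, 8]
Sum of successor durations = 22
LF = 53 - 22 = 31

31


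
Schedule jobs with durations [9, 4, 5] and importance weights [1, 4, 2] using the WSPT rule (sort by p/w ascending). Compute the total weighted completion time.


Compute p/w ratios and sort ascending (WSPT): [(4, 4), (5, 2), (9, 1)]
Compute weighted completion times:
  Job (p=4,w=4): C=4, w*C=4*4=16
  Job (p=5,w=2): C=9, w*C=2*9=18
  Job (p=9,w=1): C=18, w*C=1*18=18
Total weighted completion time = 52

52


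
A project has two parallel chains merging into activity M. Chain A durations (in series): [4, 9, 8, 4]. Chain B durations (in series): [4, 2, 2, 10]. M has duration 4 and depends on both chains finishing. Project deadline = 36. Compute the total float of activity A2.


Forward pass: ES(A2) = sum of predecessors on chain A = 4
EF = ES + duration = 4 + 9 = 13
Backward pass: LF(M) = deadline = 36; LS(M) = 36 - 4 = 32
LF(A2) = LS(M) - sum(successors on chain A) = 32 - 12 = 20
LS = LF - duration = 20 - 9 = 11
Total float = LS - ES = 11 - 4 = 7

7


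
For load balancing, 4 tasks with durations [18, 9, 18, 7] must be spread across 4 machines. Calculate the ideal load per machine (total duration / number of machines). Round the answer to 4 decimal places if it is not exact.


Total processing time = 18 + 9 + 18 + 7 = 52
Number of machines = 4
Ideal balanced load = 52 / 4 = 13.0

13.0


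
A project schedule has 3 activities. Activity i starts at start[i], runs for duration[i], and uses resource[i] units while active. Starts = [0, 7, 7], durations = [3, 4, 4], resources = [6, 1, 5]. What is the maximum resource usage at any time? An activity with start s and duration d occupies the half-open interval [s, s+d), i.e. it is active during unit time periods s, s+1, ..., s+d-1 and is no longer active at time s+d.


Each activity i is active on [start_i, start_i + duration_i).
Compute total resource usage per time slot:
  t=0: active resources = [6], total = 6
  t=1: active resources = [6], total = 6
  t=2: active resources = [6], total = 6
  t=3: active resources = [], total = 0
  t=4: active resources = [], total = 0
  t=5: active resources = [], total = 0
  t=6: active resources = [], total = 0
  t=7: active resources = [1, 5], total = 6
  t=8: active resources = [1, 5], total = 6
  t=9: active resources = [1, 5], total = 6
  t=10: active resources = [1, 5], total = 6
Peak resource demand = 6

6


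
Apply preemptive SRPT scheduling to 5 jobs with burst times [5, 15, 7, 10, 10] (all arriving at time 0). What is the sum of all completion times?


Since all jobs arrive at t=0, SRPT equals SPT ordering.
SPT order: [5, 7, 10, 10, 15]
Completion times:
  Job 1: p=5, C=5
  Job 2: p=7, C=12
  Job 3: p=10, C=22
  Job 4: p=10, C=32
  Job 5: p=15, C=47
Total completion time = 5 + 12 + 22 + 32 + 47 = 118

118


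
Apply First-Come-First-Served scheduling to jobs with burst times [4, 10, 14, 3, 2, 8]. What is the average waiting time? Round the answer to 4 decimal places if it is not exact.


FCFS order (as given): [4, 10, 14, 3, 2, 8]
Waiting times:
  Job 1: wait = 0
  Job 2: wait = 4
  Job 3: wait = 14
  Job 4: wait = 28
  Job 5: wait = 31
  Job 6: wait = 33
Sum of waiting times = 110
Average waiting time = 110/6 = 18.3333

18.3333


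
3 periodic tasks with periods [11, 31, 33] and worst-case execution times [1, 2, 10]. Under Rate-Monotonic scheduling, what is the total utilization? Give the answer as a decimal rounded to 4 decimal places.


Compute individual utilizations (exact fractions):
  Task 1: C/T = 1/11 (approx. 0.0909)
  Task 2: C/T = 2/31 (approx. 0.0645)
  Task 3: C/T = 10/33 (approx. 0.303)
Total utilization U = 1/11 + 2/31 + 10/33 = 469/1023
Rounded to 4 decimal places: U = 0.4585
RM (Liu & Layland) bound for 3 tasks = 0.779763; compare with U = 469/1023 (approx. 0.458456)
U <= bound, so schedulable by RM sufficient condition.

0.4585


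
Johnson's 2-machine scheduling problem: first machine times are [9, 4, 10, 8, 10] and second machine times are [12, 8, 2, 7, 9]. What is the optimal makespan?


Apply Johnson's rule:
  Group 1 (a <= b): [(2, 4, 8), (1, 9, 12)]
  Group 2 (a > b): [(5, 10, 9), (4, 8, 7), (3, 10, 2)]
Optimal job order: [2, 1, 5, 4, 3]
Schedule:
  Job 2: M1 done at 4, M2 done at 12
  Job 1: M1 done at 13, M2 done at 25
  Job 5: M1 done at 23, M2 done at 34
  Job 4: M1 done at 31, M2 done at 41
  Job 3: M1 done at 41, M2 done at 43
Makespan = 43

43


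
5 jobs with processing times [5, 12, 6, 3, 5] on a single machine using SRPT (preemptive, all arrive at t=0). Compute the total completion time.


Since all jobs arrive at t=0, SRPT equals SPT ordering.
SPT order: [3, 5, 5, 6, 12]
Completion times:
  Job 1: p=3, C=3
  Job 2: p=5, C=8
  Job 3: p=5, C=13
  Job 4: p=6, C=19
  Job 5: p=12, C=31
Total completion time = 3 + 8 + 13 + 19 + 31 = 74

74


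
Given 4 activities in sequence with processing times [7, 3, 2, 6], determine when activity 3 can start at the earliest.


Activity 3 starts after activities 1 through 2 complete.
Predecessor durations: [7, 3]
ES = 7 + 3 = 10

10


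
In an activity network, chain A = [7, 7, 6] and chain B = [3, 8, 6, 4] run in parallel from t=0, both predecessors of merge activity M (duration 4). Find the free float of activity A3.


ES(A3) = sum of predecessors on chain A = 14
EF(A3) = ES + duration = 14 + 6 = 20
Successor of A3 is M. ES(M) = max(sum(A), sum(B)) = max(20, 21) = 21
Free float = ES(successor) - EF(current) = 21 - 20 = 1

1


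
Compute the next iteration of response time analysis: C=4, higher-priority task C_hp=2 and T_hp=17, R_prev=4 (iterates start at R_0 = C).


R_next = C + ceil(R_prev / T_hp) * C_hp
ceil(4 / 17) = ceil(0.2353) = 1
Interference = 1 * 2 = 2
R_next = 4 + 2 = 6

6


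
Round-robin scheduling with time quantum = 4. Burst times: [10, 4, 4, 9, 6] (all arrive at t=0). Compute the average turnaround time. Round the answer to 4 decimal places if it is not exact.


Time quantum = 4
Execution trace:
  J1 runs 4 units, time = 4
  J2 runs 4 units, time = 8
  J3 runs 4 units, time = 12
  J4 runs 4 units, time = 16
  J5 runs 4 units, time = 20
  J1 runs 4 units, time = 24
  J4 runs 4 units, time = 28
  J5 runs 2 units, time = 30
  J1 runs 2 units, time = 32
  J4 runs 1 units, time = 33
Finish times: [32, 8, 12, 33, 30]
Average turnaround = 115/5 = 23.0

23.0


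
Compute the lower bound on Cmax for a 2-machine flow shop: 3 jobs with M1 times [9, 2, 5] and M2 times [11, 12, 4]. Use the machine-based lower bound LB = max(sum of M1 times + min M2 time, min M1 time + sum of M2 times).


LB1 = sum(M1 times) + min(M2 times) = 16 + 4 = 20
LB2 = min(M1 times) + sum(M2 times) = 2 + 27 = 29
Lower bound = max(LB1, LB2) = max(20, 29) = 29

29


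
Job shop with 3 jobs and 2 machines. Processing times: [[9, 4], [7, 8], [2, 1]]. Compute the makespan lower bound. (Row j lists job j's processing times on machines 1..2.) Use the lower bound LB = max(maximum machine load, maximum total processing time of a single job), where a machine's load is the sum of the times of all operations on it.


Machine loads:
  Machine 1: 9 + 7 + 2 = 18
  Machine 2: 4 + 8 + 1 = 13
Max machine load = 18
Job totals:
  Job 1: 13
  Job 2: 15
  Job 3: 3
Max job total = 15
Lower bound = max(18, 15) = 18

18


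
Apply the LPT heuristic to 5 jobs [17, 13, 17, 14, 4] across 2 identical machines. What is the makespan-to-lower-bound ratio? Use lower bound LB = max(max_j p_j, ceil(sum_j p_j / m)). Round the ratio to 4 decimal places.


LPT order: [17, 17, 14, 13, 4]
Machine loads after assignment: [31, 34]
LPT makespan = 34
Lower bound = max(max_job, ceil(total/2)) = max(17, 33) = 33
Ratio = 34 / 33 = 1.0303

1.0303


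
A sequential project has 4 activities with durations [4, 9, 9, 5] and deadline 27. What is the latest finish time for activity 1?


LF(activity 1) = deadline - sum of successor durations
Successors: activities 2 through 4 with durations [9, 9, 5]
Sum of successor durations = 23
LF = 27 - 23 = 4

4


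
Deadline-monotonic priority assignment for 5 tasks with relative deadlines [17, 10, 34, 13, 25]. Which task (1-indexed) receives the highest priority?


Sort tasks by relative deadline (ascending):
  Task 2: deadline = 10
  Task 4: deadline = 13
  Task 1: deadline = 17
  Task 5: deadline = 25
  Task 3: deadline = 34
Priority order (highest first): [2, 4, 1, 5, 3]
Highest priority task = 2

2


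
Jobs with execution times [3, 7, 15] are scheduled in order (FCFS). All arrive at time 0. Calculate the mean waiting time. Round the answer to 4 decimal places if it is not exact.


FCFS order (as given): [3, 7, 15]
Waiting times:
  Job 1: wait = 0
  Job 2: wait = 3
  Job 3: wait = 10
Sum of waiting times = 13
Average waiting time = 13/3 = 4.3333

4.3333


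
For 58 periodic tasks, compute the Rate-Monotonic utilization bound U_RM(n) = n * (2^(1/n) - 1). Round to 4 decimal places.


Compute 2^(1/58) = 1.0120225098
Subtract 1: 1.0120225098 - 1 = 0.0120225098
Multiply by n: 58 * 0.0120225098 = 0.6973055684
Round to 4 dp: 0.6973

0.6973


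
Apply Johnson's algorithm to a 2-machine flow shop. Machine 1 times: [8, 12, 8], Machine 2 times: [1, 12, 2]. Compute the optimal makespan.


Apply Johnson's rule:
  Group 1 (a <= b): [(2, 12, 12)]
  Group 2 (a > b): [(3, 8, 2), (1, 8, 1)]
Optimal job order: [2, 3, 1]
Schedule:
  Job 2: M1 done at 12, M2 done at 24
  Job 3: M1 done at 20, M2 done at 26
  Job 1: M1 done at 28, M2 done at 29
Makespan = 29

29


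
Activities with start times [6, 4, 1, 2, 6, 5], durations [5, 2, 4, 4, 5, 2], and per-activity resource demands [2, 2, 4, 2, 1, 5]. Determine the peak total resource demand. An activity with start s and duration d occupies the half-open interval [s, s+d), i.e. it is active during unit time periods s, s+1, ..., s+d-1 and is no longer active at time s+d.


Each activity i is active on [start_i, start_i + duration_i).
Compute total resource usage per time slot:
  t=0: active resources = [], total = 0
  t=1: active resources = [4], total = 4
  t=2: active resources = [4, 2], total = 6
  t=3: active resources = [4, 2], total = 6
  t=4: active resources = [2, 4, 2], total = 8
  t=5: active resources = [2, 2, 5], total = 9
  t=6: active resources = [2, 1, 5], total = 8
  t=7: active resources = [2, 1], total = 3
  t=8: active resources = [2, 1], total = 3
  t=9: active resources = [2, 1], total = 3
  t=10: active resources = [2, 1], total = 3
Peak resource demand = 9

9


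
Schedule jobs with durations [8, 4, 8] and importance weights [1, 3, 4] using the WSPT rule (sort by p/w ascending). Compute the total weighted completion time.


Compute p/w ratios and sort ascending (WSPT): [(4, 3), (8, 4), (8, 1)]
Compute weighted completion times:
  Job (p=4,w=3): C=4, w*C=3*4=12
  Job (p=8,w=4): C=12, w*C=4*12=48
  Job (p=8,w=1): C=20, w*C=1*20=20
Total weighted completion time = 80

80


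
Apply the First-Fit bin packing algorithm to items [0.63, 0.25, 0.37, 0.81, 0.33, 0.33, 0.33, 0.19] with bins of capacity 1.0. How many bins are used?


Place items sequentially using First-Fit:
  Item 0.63 -> new Bin 1
  Item 0.25 -> Bin 1 (now 0.88)
  Item 0.37 -> new Bin 2
  Item 0.81 -> new Bin 3
  Item 0.33 -> Bin 2 (now 0.7)
  Item 0.33 -> new Bin 4
  Item 0.33 -> Bin 4 (now 0.66)
  Item 0.19 -> Bin 2 (now 0.89)
Total bins used = 4

4


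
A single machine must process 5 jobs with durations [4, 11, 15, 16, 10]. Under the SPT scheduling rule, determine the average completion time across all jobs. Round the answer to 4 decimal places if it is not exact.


Sort jobs by processing time (SPT order): [4, 10, 11, 15, 16]
Compute completion times sequentially:
  Job 1: processing = 4, completes at 4
  Job 2: processing = 10, completes at 14
  Job 3: processing = 11, completes at 25
  Job 4: processing = 15, completes at 40
  Job 5: processing = 16, completes at 56
Sum of completion times = 139
Average completion time = 139/5 = 27.8

27.8


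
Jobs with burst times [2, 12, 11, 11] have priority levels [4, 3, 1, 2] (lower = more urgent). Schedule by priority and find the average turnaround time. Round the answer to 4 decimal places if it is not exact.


Sort by priority (ascending = highest first):
Order: [(1, 11), (2, 11), (3, 12), (4, 2)]
Completion times:
  Priority 1, burst=11, C=11
  Priority 2, burst=11, C=22
  Priority 3, burst=12, C=34
  Priority 4, burst=2, C=36
Average turnaround = 103/4 = 25.75

25.75


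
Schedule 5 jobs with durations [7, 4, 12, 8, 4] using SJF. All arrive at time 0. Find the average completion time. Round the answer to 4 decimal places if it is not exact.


SJF order (ascending): [4, 4, 7, 8, 12]
Completion times:
  Job 1: burst=4, C=4
  Job 2: burst=4, C=8
  Job 3: burst=7, C=15
  Job 4: burst=8, C=23
  Job 5: burst=12, C=35
Average completion = 85/5 = 17.0

17.0


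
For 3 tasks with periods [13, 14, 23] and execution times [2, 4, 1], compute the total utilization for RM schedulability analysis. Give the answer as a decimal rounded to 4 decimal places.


Compute individual utilizations (exact fractions):
  Task 1: C/T = 2/13 (approx. 0.1538)
  Task 2: C/T = 4/14 = 2/7 (approx. 0.2857)
  Task 3: C/T = 1/23 (approx. 0.0435)
Total utilization U = 2/13 + 2/7 + 1/23 = 1011/2093
Rounded to 4 decimal places: U = 0.4830
RM (Liu & Layland) bound for 3 tasks = 0.779763; compare with U = 1011/2093 (approx. 0.483039)
U <= bound, so schedulable by RM sufficient condition.

0.4830


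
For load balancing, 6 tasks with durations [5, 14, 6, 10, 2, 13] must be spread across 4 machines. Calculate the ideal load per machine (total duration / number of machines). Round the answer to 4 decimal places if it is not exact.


Total processing time = 5 + 14 + 6 + 10 + 2 + 13 = 50
Number of machines = 4
Ideal balanced load = 50 / 4 = 12.5

12.5


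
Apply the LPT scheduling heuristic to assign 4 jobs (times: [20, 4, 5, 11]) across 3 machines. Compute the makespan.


Sort jobs in decreasing order (LPT): [20, 11, 5, 4]
Assign each job to the least loaded machine:
  Machine 1: jobs [20], load = 20
  Machine 2: jobs [11], load = 11
  Machine 3: jobs [5, 4], load = 9
Makespan = max load = 20

20


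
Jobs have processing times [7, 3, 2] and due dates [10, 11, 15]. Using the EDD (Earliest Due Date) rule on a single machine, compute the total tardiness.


Sort by due date (EDD order): [(7, 10), (3, 11), (2, 15)]
Compute completion times and tardiness:
  Job 1: p=7, d=10, C=7, tardiness=max(0,7-10)=0
  Job 2: p=3, d=11, C=10, tardiness=max(0,10-11)=0
  Job 3: p=2, d=15, C=12, tardiness=max(0,12-15)=0
Total tardiness = 0

0


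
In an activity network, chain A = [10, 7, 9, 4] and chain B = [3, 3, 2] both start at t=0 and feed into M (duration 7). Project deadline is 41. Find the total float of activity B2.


Forward pass: ES(B2) = sum of predecessors on chain B = 3
EF = ES + duration = 3 + 3 = 6
Backward pass: LF(M) = deadline = 41; LS(M) = 41 - 7 = 34
LF(B2) = LS(M) - sum(successors on chain B) = 34 - 2 = 32
LS = LF - duration = 32 - 3 = 29
Total float = LS - ES = 29 - 3 = 26

26


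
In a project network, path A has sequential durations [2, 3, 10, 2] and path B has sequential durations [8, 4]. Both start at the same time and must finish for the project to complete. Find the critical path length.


Path A total = 2 + 3 + 10 + 2 = 17
Path B total = 8 + 4 = 12
Critical path = longest path = max(17, 12) = 17

17


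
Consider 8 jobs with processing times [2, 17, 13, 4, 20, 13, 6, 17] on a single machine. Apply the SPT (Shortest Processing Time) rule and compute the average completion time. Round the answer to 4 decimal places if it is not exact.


Sort jobs by processing time (SPT order): [2, 4, 6, 13, 13, 17, 17, 20]
Compute completion times sequentially:
  Job 1: processing = 2, completes at 2
  Job 2: processing = 4, completes at 6
  Job 3: processing = 6, completes at 12
  Job 4: processing = 13, completes at 25
  Job 5: processing = 13, completes at 38
  Job 6: processing = 17, completes at 55
  Job 7: processing = 17, completes at 72
  Job 8: processing = 20, completes at 92
Sum of completion times = 302
Average completion time = 302/8 = 37.75

37.75


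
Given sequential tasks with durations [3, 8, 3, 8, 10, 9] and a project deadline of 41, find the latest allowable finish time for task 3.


LF(activity 3) = deadline - sum of successor durations
Successors: activities 4 through 6 with durations [8, 10, 9]
Sum of successor durations = 27
LF = 41 - 27 = 14

14


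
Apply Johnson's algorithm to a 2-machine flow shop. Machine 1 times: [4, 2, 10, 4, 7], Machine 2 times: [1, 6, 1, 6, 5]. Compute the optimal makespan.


Apply Johnson's rule:
  Group 1 (a <= b): [(2, 2, 6), (4, 4, 6)]
  Group 2 (a > b): [(5, 7, 5), (1, 4, 1), (3, 10, 1)]
Optimal job order: [2, 4, 5, 1, 3]
Schedule:
  Job 2: M1 done at 2, M2 done at 8
  Job 4: M1 done at 6, M2 done at 14
  Job 5: M1 done at 13, M2 done at 19
  Job 1: M1 done at 17, M2 done at 20
  Job 3: M1 done at 27, M2 done at 28
Makespan = 28

28


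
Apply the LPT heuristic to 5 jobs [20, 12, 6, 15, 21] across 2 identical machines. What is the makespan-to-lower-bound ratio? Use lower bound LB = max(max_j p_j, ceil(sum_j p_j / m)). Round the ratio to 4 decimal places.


LPT order: [21, 20, 15, 12, 6]
Machine loads after assignment: [39, 35]
LPT makespan = 39
Lower bound = max(max_job, ceil(total/2)) = max(21, 37) = 37
Ratio = 39 / 37 = 1.0541

1.0541


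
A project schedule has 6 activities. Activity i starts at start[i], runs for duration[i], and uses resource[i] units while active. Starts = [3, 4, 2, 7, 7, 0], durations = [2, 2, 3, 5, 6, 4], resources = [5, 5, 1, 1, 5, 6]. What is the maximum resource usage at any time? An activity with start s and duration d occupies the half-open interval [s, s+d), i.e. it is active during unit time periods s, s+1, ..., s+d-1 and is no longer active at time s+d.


Each activity i is active on [start_i, start_i + duration_i).
Compute total resource usage per time slot:
  t=0: active resources = [6], total = 6
  t=1: active resources = [6], total = 6
  t=2: active resources = [1, 6], total = 7
  t=3: active resources = [5, 1, 6], total = 12
  t=4: active resources = [5, 5, 1], total = 11
  t=5: active resources = [5], total = 5
  t=6: active resources = [], total = 0
  t=7: active resources = [1, 5], total = 6
  t=8: active resources = [1, 5], total = 6
  t=9: active resources = [1, 5], total = 6
  t=10: active resources = [1, 5], total = 6
  t=11: active resources = [1, 5], total = 6
  t=12: active resources = [5], total = 5
Peak resource demand = 12

12


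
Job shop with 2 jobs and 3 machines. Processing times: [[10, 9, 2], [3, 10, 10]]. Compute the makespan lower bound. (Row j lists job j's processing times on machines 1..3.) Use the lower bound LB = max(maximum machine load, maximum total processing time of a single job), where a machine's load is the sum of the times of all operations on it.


Machine loads:
  Machine 1: 10 + 3 = 13
  Machine 2: 9 + 10 = 19
  Machine 3: 2 + 10 = 12
Max machine load = 19
Job totals:
  Job 1: 21
  Job 2: 23
Max job total = 23
Lower bound = max(19, 23) = 23

23


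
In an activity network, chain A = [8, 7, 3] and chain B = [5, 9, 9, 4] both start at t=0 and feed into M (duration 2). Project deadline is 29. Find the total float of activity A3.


Forward pass: ES(A3) = sum of predecessors on chain A = 15
EF = ES + duration = 15 + 3 = 18
Backward pass: LF(M) = deadline = 29; LS(M) = 29 - 2 = 27
LF(A3) = LS(M) - sum(successors on chain A) = 27 - 0 = 27
LS = LF - duration = 27 - 3 = 24
Total float = LS - ES = 24 - 15 = 9

9


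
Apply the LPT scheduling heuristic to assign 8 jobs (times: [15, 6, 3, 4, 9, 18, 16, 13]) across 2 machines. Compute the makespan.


Sort jobs in decreasing order (LPT): [18, 16, 15, 13, 9, 6, 4, 3]
Assign each job to the least loaded machine:
  Machine 1: jobs [18, 13, 9, 3], load = 43
  Machine 2: jobs [16, 15, 6, 4], load = 41
Makespan = max load = 43

43


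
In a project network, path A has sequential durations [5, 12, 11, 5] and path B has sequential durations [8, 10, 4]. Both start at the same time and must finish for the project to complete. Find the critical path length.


Path A total = 5 + 12 + 11 + 5 = 33
Path B total = 8 + 10 + 4 = 22
Critical path = longest path = max(33, 22) = 33

33


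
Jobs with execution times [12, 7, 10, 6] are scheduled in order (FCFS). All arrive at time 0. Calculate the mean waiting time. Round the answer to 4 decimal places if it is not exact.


FCFS order (as given): [12, 7, 10, 6]
Waiting times:
  Job 1: wait = 0
  Job 2: wait = 12
  Job 3: wait = 19
  Job 4: wait = 29
Sum of waiting times = 60
Average waiting time = 60/4 = 15.0

15.0


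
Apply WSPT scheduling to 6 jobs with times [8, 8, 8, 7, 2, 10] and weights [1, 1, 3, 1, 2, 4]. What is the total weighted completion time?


Compute p/w ratios and sort ascending (WSPT): [(2, 2), (10, 4), (8, 3), (7, 1), (8, 1), (8, 1)]
Compute weighted completion times:
  Job (p=2,w=2): C=2, w*C=2*2=4
  Job (p=10,w=4): C=12, w*C=4*12=48
  Job (p=8,w=3): C=20, w*C=3*20=60
  Job (p=7,w=1): C=27, w*C=1*27=27
  Job (p=8,w=1): C=35, w*C=1*35=35
  Job (p=8,w=1): C=43, w*C=1*43=43
Total weighted completion time = 217

217


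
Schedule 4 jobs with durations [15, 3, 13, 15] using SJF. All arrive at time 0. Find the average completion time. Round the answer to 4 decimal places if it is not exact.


SJF order (ascending): [3, 13, 15, 15]
Completion times:
  Job 1: burst=3, C=3
  Job 2: burst=13, C=16
  Job 3: burst=15, C=31
  Job 4: burst=15, C=46
Average completion = 96/4 = 24.0

24.0


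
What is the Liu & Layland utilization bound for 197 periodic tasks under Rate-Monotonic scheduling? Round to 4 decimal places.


Compute 2^(1/197) = 1.0035247108
Subtract 1: 1.0035247108 - 1 = 0.0035247108
Multiply by n: 197 * 0.0035247108 = 0.6943680276
Round to 4 dp: 0.6944

0.6944


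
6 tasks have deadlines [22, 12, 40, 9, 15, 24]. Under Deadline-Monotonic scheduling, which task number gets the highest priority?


Sort tasks by relative deadline (ascending):
  Task 4: deadline = 9
  Task 2: deadline = 12
  Task 5: deadline = 15
  Task 1: deadline = 22
  Task 6: deadline = 24
  Task 3: deadline = 40
Priority order (highest first): [4, 2, 5, 1, 6, 3]
Highest priority task = 4

4


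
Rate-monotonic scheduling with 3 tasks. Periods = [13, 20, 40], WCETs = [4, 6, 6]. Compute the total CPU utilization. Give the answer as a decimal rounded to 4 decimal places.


Compute individual utilizations (exact fractions):
  Task 1: C/T = 4/13 (approx. 0.3077)
  Task 2: C/T = 6/20 = 3/10 (approx. 0.3)
  Task 3: C/T = 6/40 = 3/20 (approx. 0.15)
Total utilization U = 4/13 + 3/10 + 3/20 = 197/260
Rounded to 4 decimal places: U = 0.7577
RM (Liu & Layland) bound for 3 tasks = 0.779763; compare with U = 197/260 (approx. 0.757692)
U <= bound, so schedulable by RM sufficient condition.

0.7577


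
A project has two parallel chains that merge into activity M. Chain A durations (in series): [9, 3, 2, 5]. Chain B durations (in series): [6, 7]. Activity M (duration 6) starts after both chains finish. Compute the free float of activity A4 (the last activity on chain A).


ES(A4) = sum of predecessors on chain A = 14
EF(A4) = ES + duration = 14 + 5 = 19
Successor of A4 is M. ES(M) = max(sum(A), sum(B)) = max(19, 13) = 19
Free float = ES(successor) - EF(current) = 19 - 19 = 0

0


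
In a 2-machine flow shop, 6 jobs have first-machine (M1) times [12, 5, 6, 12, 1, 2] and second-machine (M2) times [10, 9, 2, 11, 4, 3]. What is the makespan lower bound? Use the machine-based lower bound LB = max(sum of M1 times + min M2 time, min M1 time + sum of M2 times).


LB1 = sum(M1 times) + min(M2 times) = 38 + 2 = 40
LB2 = min(M1 times) + sum(M2 times) = 1 + 39 = 40
Lower bound = max(LB1, LB2) = max(40, 40) = 40

40


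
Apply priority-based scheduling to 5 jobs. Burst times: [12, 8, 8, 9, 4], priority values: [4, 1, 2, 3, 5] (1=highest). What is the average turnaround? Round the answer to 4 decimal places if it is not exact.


Sort by priority (ascending = highest first):
Order: [(1, 8), (2, 8), (3, 9), (4, 12), (5, 4)]
Completion times:
  Priority 1, burst=8, C=8
  Priority 2, burst=8, C=16
  Priority 3, burst=9, C=25
  Priority 4, burst=12, C=37
  Priority 5, burst=4, C=41
Average turnaround = 127/5 = 25.4

25.4


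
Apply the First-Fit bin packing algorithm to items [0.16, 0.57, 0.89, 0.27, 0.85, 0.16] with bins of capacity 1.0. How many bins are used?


Place items sequentially using First-Fit:
  Item 0.16 -> new Bin 1
  Item 0.57 -> Bin 1 (now 0.73)
  Item 0.89 -> new Bin 2
  Item 0.27 -> Bin 1 (now 1.0)
  Item 0.85 -> new Bin 3
  Item 0.16 -> new Bin 4
Total bins used = 4

4


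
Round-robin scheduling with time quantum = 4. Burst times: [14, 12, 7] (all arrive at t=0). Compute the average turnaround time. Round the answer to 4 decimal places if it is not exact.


Time quantum = 4
Execution trace:
  J1 runs 4 units, time = 4
  J2 runs 4 units, time = 8
  J3 runs 4 units, time = 12
  J1 runs 4 units, time = 16
  J2 runs 4 units, time = 20
  J3 runs 3 units, time = 23
  J1 runs 4 units, time = 27
  J2 runs 4 units, time = 31
  J1 runs 2 units, time = 33
Finish times: [33, 31, 23]
Average turnaround = 87/3 = 29.0

29.0


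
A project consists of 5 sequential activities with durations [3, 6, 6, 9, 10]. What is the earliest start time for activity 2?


Activity 2 starts after activities 1 through 1 complete.
Predecessor durations: [3]
ES = 3 = 3

3


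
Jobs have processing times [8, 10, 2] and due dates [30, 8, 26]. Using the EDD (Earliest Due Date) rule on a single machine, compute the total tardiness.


Sort by due date (EDD order): [(10, 8), (2, 26), (8, 30)]
Compute completion times and tardiness:
  Job 1: p=10, d=8, C=10, tardiness=max(0,10-8)=2
  Job 2: p=2, d=26, C=12, tardiness=max(0,12-26)=0
  Job 3: p=8, d=30, C=20, tardiness=max(0,20-30)=0
Total tardiness = 2

2


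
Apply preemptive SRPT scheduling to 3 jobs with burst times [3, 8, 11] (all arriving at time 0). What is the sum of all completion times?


Since all jobs arrive at t=0, SRPT equals SPT ordering.
SPT order: [3, 8, 11]
Completion times:
  Job 1: p=3, C=3
  Job 2: p=8, C=11
  Job 3: p=11, C=22
Total completion time = 3 + 11 + 22 = 36

36


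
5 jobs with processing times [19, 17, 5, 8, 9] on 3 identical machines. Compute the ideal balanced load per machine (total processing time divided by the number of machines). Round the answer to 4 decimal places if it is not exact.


Total processing time = 19 + 17 + 5 + 8 + 9 = 58
Number of machines = 3
Ideal balanced load = 58 / 3 = 19.3333

19.3333


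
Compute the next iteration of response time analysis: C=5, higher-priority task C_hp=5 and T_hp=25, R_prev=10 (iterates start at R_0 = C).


R_next = C + ceil(R_prev / T_hp) * C_hp
ceil(10 / 25) = ceil(0.4) = 1
Interference = 1 * 5 = 5
R_next = 5 + 5 = 10
R_next = R_prev, so the iteration has converged (response time = 10).

10


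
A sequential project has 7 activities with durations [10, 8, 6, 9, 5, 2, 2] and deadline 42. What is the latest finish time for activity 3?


LF(activity 3) = deadline - sum of successor durations
Successors: activities 4 through 7 with durations [9, 5, 2, 2]
Sum of successor durations = 18
LF = 42 - 18 = 24

24


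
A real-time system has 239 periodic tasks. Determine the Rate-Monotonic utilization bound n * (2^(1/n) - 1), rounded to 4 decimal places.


Compute 2^(1/239) = 1.0029044070
Subtract 1: 1.0029044070 - 1 = 0.0029044070
Multiply by n: 239 * 0.0029044070 = 0.6941532730
Round to 4 dp: 0.6942

0.6942


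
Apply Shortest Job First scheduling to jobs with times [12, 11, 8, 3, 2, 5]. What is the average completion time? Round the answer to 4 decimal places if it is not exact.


SJF order (ascending): [2, 3, 5, 8, 11, 12]
Completion times:
  Job 1: burst=2, C=2
  Job 2: burst=3, C=5
  Job 3: burst=5, C=10
  Job 4: burst=8, C=18
  Job 5: burst=11, C=29
  Job 6: burst=12, C=41
Average completion = 105/6 = 17.5

17.5


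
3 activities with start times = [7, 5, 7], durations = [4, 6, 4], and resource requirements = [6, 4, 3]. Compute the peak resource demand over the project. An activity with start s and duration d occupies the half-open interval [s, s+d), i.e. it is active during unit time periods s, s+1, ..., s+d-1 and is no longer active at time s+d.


Each activity i is active on [start_i, start_i + duration_i).
Compute total resource usage per time slot:
  t=0: active resources = [], total = 0
  t=1: active resources = [], total = 0
  t=2: active resources = [], total = 0
  t=3: active resources = [], total = 0
  t=4: active resources = [], total = 0
  t=5: active resources = [4], total = 4
  t=6: active resources = [4], total = 4
  t=7: active resources = [6, 4, 3], total = 13
  t=8: active resources = [6, 4, 3], total = 13
  t=9: active resources = [6, 4, 3], total = 13
  t=10: active resources = [6, 4, 3], total = 13
Peak resource demand = 13

13


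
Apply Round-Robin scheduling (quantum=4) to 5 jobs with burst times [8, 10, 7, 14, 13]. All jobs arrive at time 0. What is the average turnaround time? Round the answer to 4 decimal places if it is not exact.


Time quantum = 4
Execution trace:
  J1 runs 4 units, time = 4
  J2 runs 4 units, time = 8
  J3 runs 4 units, time = 12
  J4 runs 4 units, time = 16
  J5 runs 4 units, time = 20
  J1 runs 4 units, time = 24
  J2 runs 4 units, time = 28
  J3 runs 3 units, time = 31
  J4 runs 4 units, time = 35
  J5 runs 4 units, time = 39
  J2 runs 2 units, time = 41
  J4 runs 4 units, time = 45
  J5 runs 4 units, time = 49
  J4 runs 2 units, time = 51
  J5 runs 1 units, time = 52
Finish times: [24, 41, 31, 51, 52]
Average turnaround = 199/5 = 39.8

39.8


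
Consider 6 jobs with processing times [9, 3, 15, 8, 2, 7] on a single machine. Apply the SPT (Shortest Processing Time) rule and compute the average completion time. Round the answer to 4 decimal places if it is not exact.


Sort jobs by processing time (SPT order): [2, 3, 7, 8, 9, 15]
Compute completion times sequentially:
  Job 1: processing = 2, completes at 2
  Job 2: processing = 3, completes at 5
  Job 3: processing = 7, completes at 12
  Job 4: processing = 8, completes at 20
  Job 5: processing = 9, completes at 29
  Job 6: processing = 15, completes at 44
Sum of completion times = 112
Average completion time = 112/6 = 18.6667

18.6667


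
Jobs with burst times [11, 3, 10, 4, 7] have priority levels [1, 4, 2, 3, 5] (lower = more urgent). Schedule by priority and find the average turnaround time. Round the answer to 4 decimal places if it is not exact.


Sort by priority (ascending = highest first):
Order: [(1, 11), (2, 10), (3, 4), (4, 3), (5, 7)]
Completion times:
  Priority 1, burst=11, C=11
  Priority 2, burst=10, C=21
  Priority 3, burst=4, C=25
  Priority 4, burst=3, C=28
  Priority 5, burst=7, C=35
Average turnaround = 120/5 = 24.0

24.0


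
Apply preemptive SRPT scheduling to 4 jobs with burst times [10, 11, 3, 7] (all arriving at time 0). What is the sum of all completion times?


Since all jobs arrive at t=0, SRPT equals SPT ordering.
SPT order: [3, 7, 10, 11]
Completion times:
  Job 1: p=3, C=3
  Job 2: p=7, C=10
  Job 3: p=10, C=20
  Job 4: p=11, C=31
Total completion time = 3 + 10 + 20 + 31 = 64

64


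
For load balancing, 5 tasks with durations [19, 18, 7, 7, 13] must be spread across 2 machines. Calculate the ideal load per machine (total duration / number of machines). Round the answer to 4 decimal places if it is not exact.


Total processing time = 19 + 18 + 7 + 7 + 13 = 64
Number of machines = 2
Ideal balanced load = 64 / 2 = 32.0

32.0


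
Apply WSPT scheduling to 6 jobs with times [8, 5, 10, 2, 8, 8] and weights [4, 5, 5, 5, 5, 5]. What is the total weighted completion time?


Compute p/w ratios and sort ascending (WSPT): [(2, 5), (5, 5), (8, 5), (8, 5), (8, 4), (10, 5)]
Compute weighted completion times:
  Job (p=2,w=5): C=2, w*C=5*2=10
  Job (p=5,w=5): C=7, w*C=5*7=35
  Job (p=8,w=5): C=15, w*C=5*15=75
  Job (p=8,w=5): C=23, w*C=5*23=115
  Job (p=8,w=4): C=31, w*C=4*31=124
  Job (p=10,w=5): C=41, w*C=5*41=205
Total weighted completion time = 564

564


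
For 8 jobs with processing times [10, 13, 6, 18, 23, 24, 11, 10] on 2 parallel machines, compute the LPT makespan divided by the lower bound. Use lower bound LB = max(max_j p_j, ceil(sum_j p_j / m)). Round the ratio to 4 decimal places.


LPT order: [24, 23, 18, 13, 11, 10, 10, 6]
Machine loads after assignment: [58, 57]
LPT makespan = 58
Lower bound = max(max_job, ceil(total/2)) = max(24, 58) = 58
Ratio = 58 / 58 = 1.0

1.0


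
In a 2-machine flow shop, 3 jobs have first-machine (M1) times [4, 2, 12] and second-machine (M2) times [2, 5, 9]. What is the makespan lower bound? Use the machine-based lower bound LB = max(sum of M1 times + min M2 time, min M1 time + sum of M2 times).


LB1 = sum(M1 times) + min(M2 times) = 18 + 2 = 20
LB2 = min(M1 times) + sum(M2 times) = 2 + 16 = 18
Lower bound = max(LB1, LB2) = max(20, 18) = 20

20


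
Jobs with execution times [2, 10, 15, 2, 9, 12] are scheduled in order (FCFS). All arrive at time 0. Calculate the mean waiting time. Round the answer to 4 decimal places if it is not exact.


FCFS order (as given): [2, 10, 15, 2, 9, 12]
Waiting times:
  Job 1: wait = 0
  Job 2: wait = 2
  Job 3: wait = 12
  Job 4: wait = 27
  Job 5: wait = 29
  Job 6: wait = 38
Sum of waiting times = 108
Average waiting time = 108/6 = 18.0

18.0


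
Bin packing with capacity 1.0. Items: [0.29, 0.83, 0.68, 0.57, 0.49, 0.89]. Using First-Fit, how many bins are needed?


Place items sequentially using First-Fit:
  Item 0.29 -> new Bin 1
  Item 0.83 -> new Bin 2
  Item 0.68 -> Bin 1 (now 0.97)
  Item 0.57 -> new Bin 3
  Item 0.49 -> new Bin 4
  Item 0.89 -> new Bin 5
Total bins used = 5

5


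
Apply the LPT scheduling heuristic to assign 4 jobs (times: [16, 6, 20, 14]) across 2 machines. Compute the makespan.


Sort jobs in decreasing order (LPT): [20, 16, 14, 6]
Assign each job to the least loaded machine:
  Machine 1: jobs [20, 6], load = 26
  Machine 2: jobs [16, 14], load = 30
Makespan = max load = 30

30


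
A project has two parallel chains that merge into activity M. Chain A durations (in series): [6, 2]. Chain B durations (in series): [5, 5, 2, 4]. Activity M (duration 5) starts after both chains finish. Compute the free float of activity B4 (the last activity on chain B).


ES(B4) = sum of predecessors on chain B = 12
EF(B4) = ES + duration = 12 + 4 = 16
Successor of B4 is M. ES(M) = max(sum(A), sum(B)) = max(8, 16) = 16
Free float = ES(successor) - EF(current) = 16 - 16 = 0

0


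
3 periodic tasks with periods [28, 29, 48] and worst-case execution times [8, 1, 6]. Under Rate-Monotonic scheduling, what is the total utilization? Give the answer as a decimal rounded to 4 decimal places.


Compute individual utilizations (exact fractions):
  Task 1: C/T = 8/28 = 2/7 (approx. 0.2857)
  Task 2: C/T = 1/29 (approx. 0.0345)
  Task 3: C/T = 6/48 = 1/8 (approx. 0.125)
Total utilization U = 2/7 + 1/29 + 1/8 = 723/1624
Rounded to 4 decimal places: U = 0.4452
RM (Liu & Layland) bound for 3 tasks = 0.779763; compare with U = 723/1624 (approx. 0.445197)
U <= bound, so schedulable by RM sufficient condition.

0.4452


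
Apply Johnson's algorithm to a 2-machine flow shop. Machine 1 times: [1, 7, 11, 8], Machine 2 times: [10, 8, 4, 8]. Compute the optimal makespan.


Apply Johnson's rule:
  Group 1 (a <= b): [(1, 1, 10), (2, 7, 8), (4, 8, 8)]
  Group 2 (a > b): [(3, 11, 4)]
Optimal job order: [1, 2, 4, 3]
Schedule:
  Job 1: M1 done at 1, M2 done at 11
  Job 2: M1 done at 8, M2 done at 19
  Job 4: M1 done at 16, M2 done at 27
  Job 3: M1 done at 27, M2 done at 31
Makespan = 31

31


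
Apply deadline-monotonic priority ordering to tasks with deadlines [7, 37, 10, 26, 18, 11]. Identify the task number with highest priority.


Sort tasks by relative deadline (ascending):
  Task 1: deadline = 7
  Task 3: deadline = 10
  Task 6: deadline = 11
  Task 5: deadline = 18
  Task 4: deadline = 26
  Task 2: deadline = 37
Priority order (highest first): [1, 3, 6, 5, 4, 2]
Highest priority task = 1

1


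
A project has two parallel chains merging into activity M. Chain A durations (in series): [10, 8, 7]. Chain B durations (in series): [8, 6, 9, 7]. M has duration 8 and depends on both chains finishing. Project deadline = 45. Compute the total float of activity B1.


Forward pass: ES(B1) = sum of predecessors on chain B = 0
EF = ES + duration = 0 + 8 = 8
Backward pass: LF(M) = deadline = 45; LS(M) = 45 - 8 = 37
LF(B1) = LS(M) - sum(successors on chain B) = 37 - 22 = 15
LS = LF - duration = 15 - 8 = 7
Total float = LS - ES = 7 - 0 = 7

7


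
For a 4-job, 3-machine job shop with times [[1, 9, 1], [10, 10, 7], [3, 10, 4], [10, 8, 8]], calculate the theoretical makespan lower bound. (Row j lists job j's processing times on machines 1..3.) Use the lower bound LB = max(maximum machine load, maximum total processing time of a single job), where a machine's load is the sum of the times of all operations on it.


Machine loads:
  Machine 1: 1 + 10 + 3 + 10 = 24
  Machine 2: 9 + 10 + 10 + 8 = 37
  Machine 3: 1 + 7 + 4 + 8 = 20
Max machine load = 37
Job totals:
  Job 1: 11
  Job 2: 27
  Job 3: 17
  Job 4: 26
Max job total = 27
Lower bound = max(37, 27) = 37

37


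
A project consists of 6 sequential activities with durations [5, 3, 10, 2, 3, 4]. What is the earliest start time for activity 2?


Activity 2 starts after activities 1 through 1 complete.
Predecessor durations: [5]
ES = 5 = 5

5


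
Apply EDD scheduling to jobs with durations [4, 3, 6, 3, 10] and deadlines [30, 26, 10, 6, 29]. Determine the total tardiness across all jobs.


Sort by due date (EDD order): [(3, 6), (6, 10), (3, 26), (10, 29), (4, 30)]
Compute completion times and tardiness:
  Job 1: p=3, d=6, C=3, tardiness=max(0,3-6)=0
  Job 2: p=6, d=10, C=9, tardiness=max(0,9-10)=0
  Job 3: p=3, d=26, C=12, tardiness=max(0,12-26)=0
  Job 4: p=10, d=29, C=22, tardiness=max(0,22-29)=0
  Job 5: p=4, d=30, C=26, tardiness=max(0,26-30)=0
Total tardiness = 0

0


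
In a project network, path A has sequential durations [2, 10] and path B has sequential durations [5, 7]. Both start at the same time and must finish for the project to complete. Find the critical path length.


Path A total = 2 + 10 = 12
Path B total = 5 + 7 = 12
Critical path = longest path = max(12, 12) = 12

12
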